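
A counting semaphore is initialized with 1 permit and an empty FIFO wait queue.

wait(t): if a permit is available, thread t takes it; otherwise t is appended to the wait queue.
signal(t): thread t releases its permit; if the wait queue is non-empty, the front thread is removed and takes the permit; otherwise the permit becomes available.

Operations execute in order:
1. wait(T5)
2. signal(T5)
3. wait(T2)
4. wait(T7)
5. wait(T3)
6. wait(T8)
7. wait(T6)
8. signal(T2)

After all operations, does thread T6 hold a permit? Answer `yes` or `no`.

Step 1: wait(T5) -> count=0 queue=[] holders={T5}
Step 2: signal(T5) -> count=1 queue=[] holders={none}
Step 3: wait(T2) -> count=0 queue=[] holders={T2}
Step 4: wait(T7) -> count=0 queue=[T7] holders={T2}
Step 5: wait(T3) -> count=0 queue=[T7,T3] holders={T2}
Step 6: wait(T8) -> count=0 queue=[T7,T3,T8] holders={T2}
Step 7: wait(T6) -> count=0 queue=[T7,T3,T8,T6] holders={T2}
Step 8: signal(T2) -> count=0 queue=[T3,T8,T6] holders={T7}
Final holders: {T7} -> T6 not in holders

Answer: no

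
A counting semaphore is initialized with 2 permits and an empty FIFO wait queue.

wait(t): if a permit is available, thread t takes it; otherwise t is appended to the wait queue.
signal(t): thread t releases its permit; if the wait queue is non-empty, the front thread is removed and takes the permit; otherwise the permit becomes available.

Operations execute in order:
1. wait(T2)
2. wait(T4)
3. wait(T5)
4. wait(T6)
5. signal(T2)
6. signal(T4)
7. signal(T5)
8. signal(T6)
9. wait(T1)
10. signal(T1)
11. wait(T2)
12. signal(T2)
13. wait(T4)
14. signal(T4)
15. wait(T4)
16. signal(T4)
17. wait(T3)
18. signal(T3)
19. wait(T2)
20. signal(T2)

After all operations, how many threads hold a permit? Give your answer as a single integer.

Step 1: wait(T2) -> count=1 queue=[] holders={T2}
Step 2: wait(T4) -> count=0 queue=[] holders={T2,T4}
Step 3: wait(T5) -> count=0 queue=[T5] holders={T2,T4}
Step 4: wait(T6) -> count=0 queue=[T5,T6] holders={T2,T4}
Step 5: signal(T2) -> count=0 queue=[T6] holders={T4,T5}
Step 6: signal(T4) -> count=0 queue=[] holders={T5,T6}
Step 7: signal(T5) -> count=1 queue=[] holders={T6}
Step 8: signal(T6) -> count=2 queue=[] holders={none}
Step 9: wait(T1) -> count=1 queue=[] holders={T1}
Step 10: signal(T1) -> count=2 queue=[] holders={none}
Step 11: wait(T2) -> count=1 queue=[] holders={T2}
Step 12: signal(T2) -> count=2 queue=[] holders={none}
Step 13: wait(T4) -> count=1 queue=[] holders={T4}
Step 14: signal(T4) -> count=2 queue=[] holders={none}
Step 15: wait(T4) -> count=1 queue=[] holders={T4}
Step 16: signal(T4) -> count=2 queue=[] holders={none}
Step 17: wait(T3) -> count=1 queue=[] holders={T3}
Step 18: signal(T3) -> count=2 queue=[] holders={none}
Step 19: wait(T2) -> count=1 queue=[] holders={T2}
Step 20: signal(T2) -> count=2 queue=[] holders={none}
Final holders: {none} -> 0 thread(s)

Answer: 0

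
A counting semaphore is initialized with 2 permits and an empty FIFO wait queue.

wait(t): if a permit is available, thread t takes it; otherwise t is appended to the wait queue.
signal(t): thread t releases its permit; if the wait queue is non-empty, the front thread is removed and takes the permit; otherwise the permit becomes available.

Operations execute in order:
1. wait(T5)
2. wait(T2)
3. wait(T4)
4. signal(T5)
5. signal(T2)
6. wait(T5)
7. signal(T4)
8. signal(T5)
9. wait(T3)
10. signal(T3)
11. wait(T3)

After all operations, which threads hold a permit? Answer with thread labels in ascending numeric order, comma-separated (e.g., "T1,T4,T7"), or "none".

Answer: T3

Derivation:
Step 1: wait(T5) -> count=1 queue=[] holders={T5}
Step 2: wait(T2) -> count=0 queue=[] holders={T2,T5}
Step 3: wait(T4) -> count=0 queue=[T4] holders={T2,T5}
Step 4: signal(T5) -> count=0 queue=[] holders={T2,T4}
Step 5: signal(T2) -> count=1 queue=[] holders={T4}
Step 6: wait(T5) -> count=0 queue=[] holders={T4,T5}
Step 7: signal(T4) -> count=1 queue=[] holders={T5}
Step 8: signal(T5) -> count=2 queue=[] holders={none}
Step 9: wait(T3) -> count=1 queue=[] holders={T3}
Step 10: signal(T3) -> count=2 queue=[] holders={none}
Step 11: wait(T3) -> count=1 queue=[] holders={T3}
Final holders: T3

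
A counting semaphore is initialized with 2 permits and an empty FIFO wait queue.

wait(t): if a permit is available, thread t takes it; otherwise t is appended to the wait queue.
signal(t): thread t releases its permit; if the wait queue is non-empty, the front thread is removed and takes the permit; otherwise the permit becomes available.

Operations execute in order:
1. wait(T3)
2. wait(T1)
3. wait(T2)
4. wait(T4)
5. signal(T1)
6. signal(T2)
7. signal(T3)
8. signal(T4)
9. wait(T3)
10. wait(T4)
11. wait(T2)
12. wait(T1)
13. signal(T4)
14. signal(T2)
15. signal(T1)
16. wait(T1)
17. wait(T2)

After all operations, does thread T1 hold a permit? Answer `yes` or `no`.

Answer: yes

Derivation:
Step 1: wait(T3) -> count=1 queue=[] holders={T3}
Step 2: wait(T1) -> count=0 queue=[] holders={T1,T3}
Step 3: wait(T2) -> count=0 queue=[T2] holders={T1,T3}
Step 4: wait(T4) -> count=0 queue=[T2,T4] holders={T1,T3}
Step 5: signal(T1) -> count=0 queue=[T4] holders={T2,T3}
Step 6: signal(T2) -> count=0 queue=[] holders={T3,T4}
Step 7: signal(T3) -> count=1 queue=[] holders={T4}
Step 8: signal(T4) -> count=2 queue=[] holders={none}
Step 9: wait(T3) -> count=1 queue=[] holders={T3}
Step 10: wait(T4) -> count=0 queue=[] holders={T3,T4}
Step 11: wait(T2) -> count=0 queue=[T2] holders={T3,T4}
Step 12: wait(T1) -> count=0 queue=[T2,T1] holders={T3,T4}
Step 13: signal(T4) -> count=0 queue=[T1] holders={T2,T3}
Step 14: signal(T2) -> count=0 queue=[] holders={T1,T3}
Step 15: signal(T1) -> count=1 queue=[] holders={T3}
Step 16: wait(T1) -> count=0 queue=[] holders={T1,T3}
Step 17: wait(T2) -> count=0 queue=[T2] holders={T1,T3}
Final holders: {T1,T3} -> T1 in holders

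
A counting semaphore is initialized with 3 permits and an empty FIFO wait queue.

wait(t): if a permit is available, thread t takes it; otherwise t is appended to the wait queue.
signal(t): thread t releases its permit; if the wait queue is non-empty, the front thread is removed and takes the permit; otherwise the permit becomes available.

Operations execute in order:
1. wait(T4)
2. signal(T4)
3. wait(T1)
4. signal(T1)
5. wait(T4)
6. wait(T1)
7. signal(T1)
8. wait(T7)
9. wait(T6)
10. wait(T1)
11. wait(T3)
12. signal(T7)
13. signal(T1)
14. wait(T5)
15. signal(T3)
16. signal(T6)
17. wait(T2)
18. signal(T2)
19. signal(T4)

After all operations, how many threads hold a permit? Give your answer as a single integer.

Answer: 1

Derivation:
Step 1: wait(T4) -> count=2 queue=[] holders={T4}
Step 2: signal(T4) -> count=3 queue=[] holders={none}
Step 3: wait(T1) -> count=2 queue=[] holders={T1}
Step 4: signal(T1) -> count=3 queue=[] holders={none}
Step 5: wait(T4) -> count=2 queue=[] holders={T4}
Step 6: wait(T1) -> count=1 queue=[] holders={T1,T4}
Step 7: signal(T1) -> count=2 queue=[] holders={T4}
Step 8: wait(T7) -> count=1 queue=[] holders={T4,T7}
Step 9: wait(T6) -> count=0 queue=[] holders={T4,T6,T7}
Step 10: wait(T1) -> count=0 queue=[T1] holders={T4,T6,T7}
Step 11: wait(T3) -> count=0 queue=[T1,T3] holders={T4,T6,T7}
Step 12: signal(T7) -> count=0 queue=[T3] holders={T1,T4,T6}
Step 13: signal(T1) -> count=0 queue=[] holders={T3,T4,T6}
Step 14: wait(T5) -> count=0 queue=[T5] holders={T3,T4,T6}
Step 15: signal(T3) -> count=0 queue=[] holders={T4,T5,T6}
Step 16: signal(T6) -> count=1 queue=[] holders={T4,T5}
Step 17: wait(T2) -> count=0 queue=[] holders={T2,T4,T5}
Step 18: signal(T2) -> count=1 queue=[] holders={T4,T5}
Step 19: signal(T4) -> count=2 queue=[] holders={T5}
Final holders: {T5} -> 1 thread(s)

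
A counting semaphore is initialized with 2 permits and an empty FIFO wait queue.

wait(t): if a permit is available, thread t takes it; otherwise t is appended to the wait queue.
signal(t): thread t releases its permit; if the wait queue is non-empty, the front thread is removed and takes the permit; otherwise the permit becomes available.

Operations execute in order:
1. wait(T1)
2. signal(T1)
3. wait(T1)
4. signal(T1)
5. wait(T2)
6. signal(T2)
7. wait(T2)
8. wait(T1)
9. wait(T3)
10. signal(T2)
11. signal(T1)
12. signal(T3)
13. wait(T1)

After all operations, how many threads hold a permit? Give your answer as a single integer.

Step 1: wait(T1) -> count=1 queue=[] holders={T1}
Step 2: signal(T1) -> count=2 queue=[] holders={none}
Step 3: wait(T1) -> count=1 queue=[] holders={T1}
Step 4: signal(T1) -> count=2 queue=[] holders={none}
Step 5: wait(T2) -> count=1 queue=[] holders={T2}
Step 6: signal(T2) -> count=2 queue=[] holders={none}
Step 7: wait(T2) -> count=1 queue=[] holders={T2}
Step 8: wait(T1) -> count=0 queue=[] holders={T1,T2}
Step 9: wait(T3) -> count=0 queue=[T3] holders={T1,T2}
Step 10: signal(T2) -> count=0 queue=[] holders={T1,T3}
Step 11: signal(T1) -> count=1 queue=[] holders={T3}
Step 12: signal(T3) -> count=2 queue=[] holders={none}
Step 13: wait(T1) -> count=1 queue=[] holders={T1}
Final holders: {T1} -> 1 thread(s)

Answer: 1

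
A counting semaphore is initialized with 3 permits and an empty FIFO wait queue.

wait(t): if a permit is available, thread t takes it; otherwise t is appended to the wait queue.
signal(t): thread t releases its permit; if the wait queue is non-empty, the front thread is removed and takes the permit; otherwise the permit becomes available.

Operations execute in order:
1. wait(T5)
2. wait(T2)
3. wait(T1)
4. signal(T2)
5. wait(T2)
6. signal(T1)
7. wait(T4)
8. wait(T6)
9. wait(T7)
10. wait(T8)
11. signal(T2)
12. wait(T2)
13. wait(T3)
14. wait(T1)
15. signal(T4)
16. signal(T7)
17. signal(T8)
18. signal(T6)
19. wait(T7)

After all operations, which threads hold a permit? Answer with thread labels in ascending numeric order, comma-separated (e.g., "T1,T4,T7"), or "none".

Answer: T2,T3,T5

Derivation:
Step 1: wait(T5) -> count=2 queue=[] holders={T5}
Step 2: wait(T2) -> count=1 queue=[] holders={T2,T5}
Step 3: wait(T1) -> count=0 queue=[] holders={T1,T2,T5}
Step 4: signal(T2) -> count=1 queue=[] holders={T1,T5}
Step 5: wait(T2) -> count=0 queue=[] holders={T1,T2,T5}
Step 6: signal(T1) -> count=1 queue=[] holders={T2,T5}
Step 7: wait(T4) -> count=0 queue=[] holders={T2,T4,T5}
Step 8: wait(T6) -> count=0 queue=[T6] holders={T2,T4,T5}
Step 9: wait(T7) -> count=0 queue=[T6,T7] holders={T2,T4,T5}
Step 10: wait(T8) -> count=0 queue=[T6,T7,T8] holders={T2,T4,T5}
Step 11: signal(T2) -> count=0 queue=[T7,T8] holders={T4,T5,T6}
Step 12: wait(T2) -> count=0 queue=[T7,T8,T2] holders={T4,T5,T6}
Step 13: wait(T3) -> count=0 queue=[T7,T8,T2,T3] holders={T4,T5,T6}
Step 14: wait(T1) -> count=0 queue=[T7,T8,T2,T3,T1] holders={T4,T5,T6}
Step 15: signal(T4) -> count=0 queue=[T8,T2,T3,T1] holders={T5,T6,T7}
Step 16: signal(T7) -> count=0 queue=[T2,T3,T1] holders={T5,T6,T8}
Step 17: signal(T8) -> count=0 queue=[T3,T1] holders={T2,T5,T6}
Step 18: signal(T6) -> count=0 queue=[T1] holders={T2,T3,T5}
Step 19: wait(T7) -> count=0 queue=[T1,T7] holders={T2,T3,T5}
Final holders: T2,T3,T5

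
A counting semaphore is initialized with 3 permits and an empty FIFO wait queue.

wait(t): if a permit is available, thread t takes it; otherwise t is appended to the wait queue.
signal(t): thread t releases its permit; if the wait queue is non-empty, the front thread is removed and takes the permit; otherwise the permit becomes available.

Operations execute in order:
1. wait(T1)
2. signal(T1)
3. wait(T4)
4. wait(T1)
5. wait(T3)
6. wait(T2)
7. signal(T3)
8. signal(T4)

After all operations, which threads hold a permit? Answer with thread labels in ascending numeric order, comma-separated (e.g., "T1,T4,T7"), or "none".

Answer: T1,T2

Derivation:
Step 1: wait(T1) -> count=2 queue=[] holders={T1}
Step 2: signal(T1) -> count=3 queue=[] holders={none}
Step 3: wait(T4) -> count=2 queue=[] holders={T4}
Step 4: wait(T1) -> count=1 queue=[] holders={T1,T4}
Step 5: wait(T3) -> count=0 queue=[] holders={T1,T3,T4}
Step 6: wait(T2) -> count=0 queue=[T2] holders={T1,T3,T4}
Step 7: signal(T3) -> count=0 queue=[] holders={T1,T2,T4}
Step 8: signal(T4) -> count=1 queue=[] holders={T1,T2}
Final holders: T1,T2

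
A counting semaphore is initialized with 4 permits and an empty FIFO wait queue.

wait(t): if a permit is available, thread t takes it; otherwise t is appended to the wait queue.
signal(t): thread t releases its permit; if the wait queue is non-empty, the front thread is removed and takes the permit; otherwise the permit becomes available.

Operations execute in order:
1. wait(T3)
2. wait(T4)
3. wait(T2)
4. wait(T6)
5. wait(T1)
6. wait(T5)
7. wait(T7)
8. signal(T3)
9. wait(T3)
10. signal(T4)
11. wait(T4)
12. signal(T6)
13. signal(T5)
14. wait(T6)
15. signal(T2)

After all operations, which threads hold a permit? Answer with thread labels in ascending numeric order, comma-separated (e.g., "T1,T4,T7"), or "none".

Step 1: wait(T3) -> count=3 queue=[] holders={T3}
Step 2: wait(T4) -> count=2 queue=[] holders={T3,T4}
Step 3: wait(T2) -> count=1 queue=[] holders={T2,T3,T4}
Step 4: wait(T6) -> count=0 queue=[] holders={T2,T3,T4,T6}
Step 5: wait(T1) -> count=0 queue=[T1] holders={T2,T3,T4,T6}
Step 6: wait(T5) -> count=0 queue=[T1,T5] holders={T2,T3,T4,T6}
Step 7: wait(T7) -> count=0 queue=[T1,T5,T7] holders={T2,T3,T4,T6}
Step 8: signal(T3) -> count=0 queue=[T5,T7] holders={T1,T2,T4,T6}
Step 9: wait(T3) -> count=0 queue=[T5,T7,T3] holders={T1,T2,T4,T6}
Step 10: signal(T4) -> count=0 queue=[T7,T3] holders={T1,T2,T5,T6}
Step 11: wait(T4) -> count=0 queue=[T7,T3,T4] holders={T1,T2,T5,T6}
Step 12: signal(T6) -> count=0 queue=[T3,T4] holders={T1,T2,T5,T7}
Step 13: signal(T5) -> count=0 queue=[T4] holders={T1,T2,T3,T7}
Step 14: wait(T6) -> count=0 queue=[T4,T6] holders={T1,T2,T3,T7}
Step 15: signal(T2) -> count=0 queue=[T6] holders={T1,T3,T4,T7}
Final holders: T1,T3,T4,T7

Answer: T1,T3,T4,T7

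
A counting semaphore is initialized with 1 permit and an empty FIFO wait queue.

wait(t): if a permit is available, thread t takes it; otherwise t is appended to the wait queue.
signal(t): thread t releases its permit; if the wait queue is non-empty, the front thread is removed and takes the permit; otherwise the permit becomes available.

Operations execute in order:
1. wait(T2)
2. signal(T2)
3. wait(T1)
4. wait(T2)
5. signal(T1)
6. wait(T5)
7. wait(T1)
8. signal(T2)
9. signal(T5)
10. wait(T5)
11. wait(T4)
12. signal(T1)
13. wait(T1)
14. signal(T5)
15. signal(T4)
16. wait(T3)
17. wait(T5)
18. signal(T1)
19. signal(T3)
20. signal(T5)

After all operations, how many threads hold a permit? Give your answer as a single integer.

Answer: 0

Derivation:
Step 1: wait(T2) -> count=0 queue=[] holders={T2}
Step 2: signal(T2) -> count=1 queue=[] holders={none}
Step 3: wait(T1) -> count=0 queue=[] holders={T1}
Step 4: wait(T2) -> count=0 queue=[T2] holders={T1}
Step 5: signal(T1) -> count=0 queue=[] holders={T2}
Step 6: wait(T5) -> count=0 queue=[T5] holders={T2}
Step 7: wait(T1) -> count=0 queue=[T5,T1] holders={T2}
Step 8: signal(T2) -> count=0 queue=[T1] holders={T5}
Step 9: signal(T5) -> count=0 queue=[] holders={T1}
Step 10: wait(T5) -> count=0 queue=[T5] holders={T1}
Step 11: wait(T4) -> count=0 queue=[T5,T4] holders={T1}
Step 12: signal(T1) -> count=0 queue=[T4] holders={T5}
Step 13: wait(T1) -> count=0 queue=[T4,T1] holders={T5}
Step 14: signal(T5) -> count=0 queue=[T1] holders={T4}
Step 15: signal(T4) -> count=0 queue=[] holders={T1}
Step 16: wait(T3) -> count=0 queue=[T3] holders={T1}
Step 17: wait(T5) -> count=0 queue=[T3,T5] holders={T1}
Step 18: signal(T1) -> count=0 queue=[T5] holders={T3}
Step 19: signal(T3) -> count=0 queue=[] holders={T5}
Step 20: signal(T5) -> count=1 queue=[] holders={none}
Final holders: {none} -> 0 thread(s)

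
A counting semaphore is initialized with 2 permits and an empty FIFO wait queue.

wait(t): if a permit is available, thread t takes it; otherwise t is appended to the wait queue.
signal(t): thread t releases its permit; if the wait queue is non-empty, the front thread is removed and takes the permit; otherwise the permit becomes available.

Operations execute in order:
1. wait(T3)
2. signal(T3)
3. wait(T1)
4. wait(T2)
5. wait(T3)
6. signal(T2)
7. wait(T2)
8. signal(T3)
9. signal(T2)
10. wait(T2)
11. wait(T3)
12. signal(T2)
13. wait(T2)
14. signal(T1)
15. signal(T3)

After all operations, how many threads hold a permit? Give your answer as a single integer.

Step 1: wait(T3) -> count=1 queue=[] holders={T3}
Step 2: signal(T3) -> count=2 queue=[] holders={none}
Step 3: wait(T1) -> count=1 queue=[] holders={T1}
Step 4: wait(T2) -> count=0 queue=[] holders={T1,T2}
Step 5: wait(T3) -> count=0 queue=[T3] holders={T1,T2}
Step 6: signal(T2) -> count=0 queue=[] holders={T1,T3}
Step 7: wait(T2) -> count=0 queue=[T2] holders={T1,T3}
Step 8: signal(T3) -> count=0 queue=[] holders={T1,T2}
Step 9: signal(T2) -> count=1 queue=[] holders={T1}
Step 10: wait(T2) -> count=0 queue=[] holders={T1,T2}
Step 11: wait(T3) -> count=0 queue=[T3] holders={T1,T2}
Step 12: signal(T2) -> count=0 queue=[] holders={T1,T3}
Step 13: wait(T2) -> count=0 queue=[T2] holders={T1,T3}
Step 14: signal(T1) -> count=0 queue=[] holders={T2,T3}
Step 15: signal(T3) -> count=1 queue=[] holders={T2}
Final holders: {T2} -> 1 thread(s)

Answer: 1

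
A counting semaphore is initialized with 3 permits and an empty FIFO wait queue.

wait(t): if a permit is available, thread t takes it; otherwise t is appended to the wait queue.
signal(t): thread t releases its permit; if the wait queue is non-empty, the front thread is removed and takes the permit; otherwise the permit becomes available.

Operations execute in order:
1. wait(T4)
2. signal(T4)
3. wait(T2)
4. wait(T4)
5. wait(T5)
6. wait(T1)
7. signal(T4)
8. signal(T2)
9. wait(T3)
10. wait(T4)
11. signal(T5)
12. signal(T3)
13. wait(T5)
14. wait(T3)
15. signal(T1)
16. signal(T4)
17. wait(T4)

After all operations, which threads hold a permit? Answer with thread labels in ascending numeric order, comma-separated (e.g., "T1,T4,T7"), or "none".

Answer: T3,T4,T5

Derivation:
Step 1: wait(T4) -> count=2 queue=[] holders={T4}
Step 2: signal(T4) -> count=3 queue=[] holders={none}
Step 3: wait(T2) -> count=2 queue=[] holders={T2}
Step 4: wait(T4) -> count=1 queue=[] holders={T2,T4}
Step 5: wait(T5) -> count=0 queue=[] holders={T2,T4,T5}
Step 6: wait(T1) -> count=0 queue=[T1] holders={T2,T4,T5}
Step 7: signal(T4) -> count=0 queue=[] holders={T1,T2,T5}
Step 8: signal(T2) -> count=1 queue=[] holders={T1,T5}
Step 9: wait(T3) -> count=0 queue=[] holders={T1,T3,T5}
Step 10: wait(T4) -> count=0 queue=[T4] holders={T1,T3,T5}
Step 11: signal(T5) -> count=0 queue=[] holders={T1,T3,T4}
Step 12: signal(T3) -> count=1 queue=[] holders={T1,T4}
Step 13: wait(T5) -> count=0 queue=[] holders={T1,T4,T5}
Step 14: wait(T3) -> count=0 queue=[T3] holders={T1,T4,T5}
Step 15: signal(T1) -> count=0 queue=[] holders={T3,T4,T5}
Step 16: signal(T4) -> count=1 queue=[] holders={T3,T5}
Step 17: wait(T4) -> count=0 queue=[] holders={T3,T4,T5}
Final holders: T3,T4,T5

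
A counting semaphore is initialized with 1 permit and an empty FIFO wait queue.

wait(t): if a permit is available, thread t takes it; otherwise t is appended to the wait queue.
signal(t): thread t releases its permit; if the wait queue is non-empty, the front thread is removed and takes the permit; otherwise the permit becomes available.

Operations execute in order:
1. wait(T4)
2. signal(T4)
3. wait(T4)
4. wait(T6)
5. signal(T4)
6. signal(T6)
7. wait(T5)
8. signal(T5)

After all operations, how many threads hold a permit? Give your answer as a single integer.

Step 1: wait(T4) -> count=0 queue=[] holders={T4}
Step 2: signal(T4) -> count=1 queue=[] holders={none}
Step 3: wait(T4) -> count=0 queue=[] holders={T4}
Step 4: wait(T6) -> count=0 queue=[T6] holders={T4}
Step 5: signal(T4) -> count=0 queue=[] holders={T6}
Step 6: signal(T6) -> count=1 queue=[] holders={none}
Step 7: wait(T5) -> count=0 queue=[] holders={T5}
Step 8: signal(T5) -> count=1 queue=[] holders={none}
Final holders: {none} -> 0 thread(s)

Answer: 0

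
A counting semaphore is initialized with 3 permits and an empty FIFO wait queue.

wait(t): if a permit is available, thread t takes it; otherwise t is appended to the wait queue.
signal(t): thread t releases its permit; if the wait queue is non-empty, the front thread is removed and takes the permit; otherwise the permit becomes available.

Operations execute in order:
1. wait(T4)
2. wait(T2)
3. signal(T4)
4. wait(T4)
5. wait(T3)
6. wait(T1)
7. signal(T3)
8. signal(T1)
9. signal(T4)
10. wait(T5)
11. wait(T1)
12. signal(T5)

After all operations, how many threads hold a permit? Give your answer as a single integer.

Answer: 2

Derivation:
Step 1: wait(T4) -> count=2 queue=[] holders={T4}
Step 2: wait(T2) -> count=1 queue=[] holders={T2,T4}
Step 3: signal(T4) -> count=2 queue=[] holders={T2}
Step 4: wait(T4) -> count=1 queue=[] holders={T2,T4}
Step 5: wait(T3) -> count=0 queue=[] holders={T2,T3,T4}
Step 6: wait(T1) -> count=0 queue=[T1] holders={T2,T3,T4}
Step 7: signal(T3) -> count=0 queue=[] holders={T1,T2,T4}
Step 8: signal(T1) -> count=1 queue=[] holders={T2,T4}
Step 9: signal(T4) -> count=2 queue=[] holders={T2}
Step 10: wait(T5) -> count=1 queue=[] holders={T2,T5}
Step 11: wait(T1) -> count=0 queue=[] holders={T1,T2,T5}
Step 12: signal(T5) -> count=1 queue=[] holders={T1,T2}
Final holders: {T1,T2} -> 2 thread(s)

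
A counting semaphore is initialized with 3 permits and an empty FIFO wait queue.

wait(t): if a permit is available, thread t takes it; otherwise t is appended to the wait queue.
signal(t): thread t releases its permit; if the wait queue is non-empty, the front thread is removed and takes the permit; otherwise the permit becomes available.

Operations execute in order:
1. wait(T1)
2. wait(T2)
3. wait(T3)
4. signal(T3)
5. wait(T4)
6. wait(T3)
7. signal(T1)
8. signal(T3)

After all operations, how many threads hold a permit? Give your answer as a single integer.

Answer: 2

Derivation:
Step 1: wait(T1) -> count=2 queue=[] holders={T1}
Step 2: wait(T2) -> count=1 queue=[] holders={T1,T2}
Step 3: wait(T3) -> count=0 queue=[] holders={T1,T2,T3}
Step 4: signal(T3) -> count=1 queue=[] holders={T1,T2}
Step 5: wait(T4) -> count=0 queue=[] holders={T1,T2,T4}
Step 6: wait(T3) -> count=0 queue=[T3] holders={T1,T2,T4}
Step 7: signal(T1) -> count=0 queue=[] holders={T2,T3,T4}
Step 8: signal(T3) -> count=1 queue=[] holders={T2,T4}
Final holders: {T2,T4} -> 2 thread(s)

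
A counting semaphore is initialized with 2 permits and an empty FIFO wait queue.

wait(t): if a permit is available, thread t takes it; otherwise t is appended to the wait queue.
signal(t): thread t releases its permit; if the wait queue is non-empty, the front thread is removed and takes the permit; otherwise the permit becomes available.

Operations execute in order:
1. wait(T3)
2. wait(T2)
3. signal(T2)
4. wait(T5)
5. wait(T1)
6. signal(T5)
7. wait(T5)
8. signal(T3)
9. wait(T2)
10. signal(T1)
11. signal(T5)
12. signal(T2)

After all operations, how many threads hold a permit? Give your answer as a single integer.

Step 1: wait(T3) -> count=1 queue=[] holders={T3}
Step 2: wait(T2) -> count=0 queue=[] holders={T2,T3}
Step 3: signal(T2) -> count=1 queue=[] holders={T3}
Step 4: wait(T5) -> count=0 queue=[] holders={T3,T5}
Step 5: wait(T1) -> count=0 queue=[T1] holders={T3,T5}
Step 6: signal(T5) -> count=0 queue=[] holders={T1,T3}
Step 7: wait(T5) -> count=0 queue=[T5] holders={T1,T3}
Step 8: signal(T3) -> count=0 queue=[] holders={T1,T5}
Step 9: wait(T2) -> count=0 queue=[T2] holders={T1,T5}
Step 10: signal(T1) -> count=0 queue=[] holders={T2,T5}
Step 11: signal(T5) -> count=1 queue=[] holders={T2}
Step 12: signal(T2) -> count=2 queue=[] holders={none}
Final holders: {none} -> 0 thread(s)

Answer: 0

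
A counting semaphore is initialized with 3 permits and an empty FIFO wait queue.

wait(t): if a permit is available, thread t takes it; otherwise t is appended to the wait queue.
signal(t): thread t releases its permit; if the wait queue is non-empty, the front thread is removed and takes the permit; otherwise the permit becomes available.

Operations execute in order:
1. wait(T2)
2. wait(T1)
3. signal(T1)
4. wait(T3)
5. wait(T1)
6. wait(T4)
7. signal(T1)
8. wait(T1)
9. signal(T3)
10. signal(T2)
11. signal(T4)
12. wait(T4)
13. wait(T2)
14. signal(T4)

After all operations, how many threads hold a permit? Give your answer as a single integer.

Answer: 2

Derivation:
Step 1: wait(T2) -> count=2 queue=[] holders={T2}
Step 2: wait(T1) -> count=1 queue=[] holders={T1,T2}
Step 3: signal(T1) -> count=2 queue=[] holders={T2}
Step 4: wait(T3) -> count=1 queue=[] holders={T2,T3}
Step 5: wait(T1) -> count=0 queue=[] holders={T1,T2,T3}
Step 6: wait(T4) -> count=0 queue=[T4] holders={T1,T2,T3}
Step 7: signal(T1) -> count=0 queue=[] holders={T2,T3,T4}
Step 8: wait(T1) -> count=0 queue=[T1] holders={T2,T3,T4}
Step 9: signal(T3) -> count=0 queue=[] holders={T1,T2,T4}
Step 10: signal(T2) -> count=1 queue=[] holders={T1,T4}
Step 11: signal(T4) -> count=2 queue=[] holders={T1}
Step 12: wait(T4) -> count=1 queue=[] holders={T1,T4}
Step 13: wait(T2) -> count=0 queue=[] holders={T1,T2,T4}
Step 14: signal(T4) -> count=1 queue=[] holders={T1,T2}
Final holders: {T1,T2} -> 2 thread(s)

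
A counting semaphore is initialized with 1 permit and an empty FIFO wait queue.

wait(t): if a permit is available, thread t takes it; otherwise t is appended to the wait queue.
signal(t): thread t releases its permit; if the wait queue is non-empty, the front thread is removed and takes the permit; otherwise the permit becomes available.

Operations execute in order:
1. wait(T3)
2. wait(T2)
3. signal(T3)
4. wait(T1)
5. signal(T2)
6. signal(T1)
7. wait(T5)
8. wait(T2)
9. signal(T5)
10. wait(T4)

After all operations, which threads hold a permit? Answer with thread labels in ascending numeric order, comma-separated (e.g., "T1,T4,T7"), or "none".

Step 1: wait(T3) -> count=0 queue=[] holders={T3}
Step 2: wait(T2) -> count=0 queue=[T2] holders={T3}
Step 3: signal(T3) -> count=0 queue=[] holders={T2}
Step 4: wait(T1) -> count=0 queue=[T1] holders={T2}
Step 5: signal(T2) -> count=0 queue=[] holders={T1}
Step 6: signal(T1) -> count=1 queue=[] holders={none}
Step 7: wait(T5) -> count=0 queue=[] holders={T5}
Step 8: wait(T2) -> count=0 queue=[T2] holders={T5}
Step 9: signal(T5) -> count=0 queue=[] holders={T2}
Step 10: wait(T4) -> count=0 queue=[T4] holders={T2}
Final holders: T2

Answer: T2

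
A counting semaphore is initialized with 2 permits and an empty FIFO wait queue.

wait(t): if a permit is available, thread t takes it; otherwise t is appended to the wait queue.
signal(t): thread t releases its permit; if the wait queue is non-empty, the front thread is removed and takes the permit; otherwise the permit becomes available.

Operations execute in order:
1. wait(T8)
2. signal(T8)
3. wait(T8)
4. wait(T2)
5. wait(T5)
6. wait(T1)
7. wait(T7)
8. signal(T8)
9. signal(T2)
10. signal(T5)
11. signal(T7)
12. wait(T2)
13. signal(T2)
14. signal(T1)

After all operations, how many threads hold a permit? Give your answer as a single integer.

Step 1: wait(T8) -> count=1 queue=[] holders={T8}
Step 2: signal(T8) -> count=2 queue=[] holders={none}
Step 3: wait(T8) -> count=1 queue=[] holders={T8}
Step 4: wait(T2) -> count=0 queue=[] holders={T2,T8}
Step 5: wait(T5) -> count=0 queue=[T5] holders={T2,T8}
Step 6: wait(T1) -> count=0 queue=[T5,T1] holders={T2,T8}
Step 7: wait(T7) -> count=0 queue=[T5,T1,T7] holders={T2,T8}
Step 8: signal(T8) -> count=0 queue=[T1,T7] holders={T2,T5}
Step 9: signal(T2) -> count=0 queue=[T7] holders={T1,T5}
Step 10: signal(T5) -> count=0 queue=[] holders={T1,T7}
Step 11: signal(T7) -> count=1 queue=[] holders={T1}
Step 12: wait(T2) -> count=0 queue=[] holders={T1,T2}
Step 13: signal(T2) -> count=1 queue=[] holders={T1}
Step 14: signal(T1) -> count=2 queue=[] holders={none}
Final holders: {none} -> 0 thread(s)

Answer: 0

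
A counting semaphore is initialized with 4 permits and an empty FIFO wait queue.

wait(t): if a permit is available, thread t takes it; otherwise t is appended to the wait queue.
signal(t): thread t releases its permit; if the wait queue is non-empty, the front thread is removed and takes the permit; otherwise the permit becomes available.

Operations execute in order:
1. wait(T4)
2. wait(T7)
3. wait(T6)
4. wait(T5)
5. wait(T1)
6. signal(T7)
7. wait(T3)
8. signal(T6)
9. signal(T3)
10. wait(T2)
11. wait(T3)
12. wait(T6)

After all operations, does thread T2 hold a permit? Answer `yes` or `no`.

Step 1: wait(T4) -> count=3 queue=[] holders={T4}
Step 2: wait(T7) -> count=2 queue=[] holders={T4,T7}
Step 3: wait(T6) -> count=1 queue=[] holders={T4,T6,T7}
Step 4: wait(T5) -> count=0 queue=[] holders={T4,T5,T6,T7}
Step 5: wait(T1) -> count=0 queue=[T1] holders={T4,T5,T6,T7}
Step 6: signal(T7) -> count=0 queue=[] holders={T1,T4,T5,T6}
Step 7: wait(T3) -> count=0 queue=[T3] holders={T1,T4,T5,T6}
Step 8: signal(T6) -> count=0 queue=[] holders={T1,T3,T4,T5}
Step 9: signal(T3) -> count=1 queue=[] holders={T1,T4,T5}
Step 10: wait(T2) -> count=0 queue=[] holders={T1,T2,T4,T5}
Step 11: wait(T3) -> count=0 queue=[T3] holders={T1,T2,T4,T5}
Step 12: wait(T6) -> count=0 queue=[T3,T6] holders={T1,T2,T4,T5}
Final holders: {T1,T2,T4,T5} -> T2 in holders

Answer: yes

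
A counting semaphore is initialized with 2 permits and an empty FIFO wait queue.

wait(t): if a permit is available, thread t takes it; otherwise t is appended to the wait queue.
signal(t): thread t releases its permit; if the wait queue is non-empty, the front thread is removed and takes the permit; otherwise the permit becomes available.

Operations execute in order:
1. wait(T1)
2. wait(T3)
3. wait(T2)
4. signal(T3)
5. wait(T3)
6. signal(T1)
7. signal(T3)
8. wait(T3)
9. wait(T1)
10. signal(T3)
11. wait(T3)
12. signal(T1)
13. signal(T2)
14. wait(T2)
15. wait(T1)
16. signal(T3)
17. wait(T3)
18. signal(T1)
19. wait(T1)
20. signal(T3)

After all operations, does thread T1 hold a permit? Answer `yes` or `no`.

Step 1: wait(T1) -> count=1 queue=[] holders={T1}
Step 2: wait(T3) -> count=0 queue=[] holders={T1,T3}
Step 3: wait(T2) -> count=0 queue=[T2] holders={T1,T3}
Step 4: signal(T3) -> count=0 queue=[] holders={T1,T2}
Step 5: wait(T3) -> count=0 queue=[T3] holders={T1,T2}
Step 6: signal(T1) -> count=0 queue=[] holders={T2,T3}
Step 7: signal(T3) -> count=1 queue=[] holders={T2}
Step 8: wait(T3) -> count=0 queue=[] holders={T2,T3}
Step 9: wait(T1) -> count=0 queue=[T1] holders={T2,T3}
Step 10: signal(T3) -> count=0 queue=[] holders={T1,T2}
Step 11: wait(T3) -> count=0 queue=[T3] holders={T1,T2}
Step 12: signal(T1) -> count=0 queue=[] holders={T2,T3}
Step 13: signal(T2) -> count=1 queue=[] holders={T3}
Step 14: wait(T2) -> count=0 queue=[] holders={T2,T3}
Step 15: wait(T1) -> count=0 queue=[T1] holders={T2,T3}
Step 16: signal(T3) -> count=0 queue=[] holders={T1,T2}
Step 17: wait(T3) -> count=0 queue=[T3] holders={T1,T2}
Step 18: signal(T1) -> count=0 queue=[] holders={T2,T3}
Step 19: wait(T1) -> count=0 queue=[T1] holders={T2,T3}
Step 20: signal(T3) -> count=0 queue=[] holders={T1,T2}
Final holders: {T1,T2} -> T1 in holders

Answer: yes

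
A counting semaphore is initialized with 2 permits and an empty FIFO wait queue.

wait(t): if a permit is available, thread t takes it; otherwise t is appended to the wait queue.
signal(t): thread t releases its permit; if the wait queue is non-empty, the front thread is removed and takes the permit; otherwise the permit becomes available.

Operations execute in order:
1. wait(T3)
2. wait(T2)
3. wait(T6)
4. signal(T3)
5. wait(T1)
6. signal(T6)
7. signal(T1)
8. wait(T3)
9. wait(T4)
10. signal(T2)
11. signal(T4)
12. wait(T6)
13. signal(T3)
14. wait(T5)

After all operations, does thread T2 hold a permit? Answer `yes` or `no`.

Step 1: wait(T3) -> count=1 queue=[] holders={T3}
Step 2: wait(T2) -> count=0 queue=[] holders={T2,T3}
Step 3: wait(T6) -> count=0 queue=[T6] holders={T2,T3}
Step 4: signal(T3) -> count=0 queue=[] holders={T2,T6}
Step 5: wait(T1) -> count=0 queue=[T1] holders={T2,T6}
Step 6: signal(T6) -> count=0 queue=[] holders={T1,T2}
Step 7: signal(T1) -> count=1 queue=[] holders={T2}
Step 8: wait(T3) -> count=0 queue=[] holders={T2,T3}
Step 9: wait(T4) -> count=0 queue=[T4] holders={T2,T3}
Step 10: signal(T2) -> count=0 queue=[] holders={T3,T4}
Step 11: signal(T4) -> count=1 queue=[] holders={T3}
Step 12: wait(T6) -> count=0 queue=[] holders={T3,T6}
Step 13: signal(T3) -> count=1 queue=[] holders={T6}
Step 14: wait(T5) -> count=0 queue=[] holders={T5,T6}
Final holders: {T5,T6} -> T2 not in holders

Answer: no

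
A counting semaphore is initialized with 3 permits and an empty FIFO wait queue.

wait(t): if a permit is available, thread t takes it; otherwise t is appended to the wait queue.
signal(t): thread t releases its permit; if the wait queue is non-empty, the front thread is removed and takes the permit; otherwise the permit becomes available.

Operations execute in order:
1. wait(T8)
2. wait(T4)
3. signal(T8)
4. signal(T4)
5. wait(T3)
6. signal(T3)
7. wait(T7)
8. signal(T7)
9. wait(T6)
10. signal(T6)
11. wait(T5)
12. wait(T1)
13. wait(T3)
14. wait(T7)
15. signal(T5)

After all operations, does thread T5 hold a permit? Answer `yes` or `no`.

Step 1: wait(T8) -> count=2 queue=[] holders={T8}
Step 2: wait(T4) -> count=1 queue=[] holders={T4,T8}
Step 3: signal(T8) -> count=2 queue=[] holders={T4}
Step 4: signal(T4) -> count=3 queue=[] holders={none}
Step 5: wait(T3) -> count=2 queue=[] holders={T3}
Step 6: signal(T3) -> count=3 queue=[] holders={none}
Step 7: wait(T7) -> count=2 queue=[] holders={T7}
Step 8: signal(T7) -> count=3 queue=[] holders={none}
Step 9: wait(T6) -> count=2 queue=[] holders={T6}
Step 10: signal(T6) -> count=3 queue=[] holders={none}
Step 11: wait(T5) -> count=2 queue=[] holders={T5}
Step 12: wait(T1) -> count=1 queue=[] holders={T1,T5}
Step 13: wait(T3) -> count=0 queue=[] holders={T1,T3,T5}
Step 14: wait(T7) -> count=0 queue=[T7] holders={T1,T3,T5}
Step 15: signal(T5) -> count=0 queue=[] holders={T1,T3,T7}
Final holders: {T1,T3,T7} -> T5 not in holders

Answer: no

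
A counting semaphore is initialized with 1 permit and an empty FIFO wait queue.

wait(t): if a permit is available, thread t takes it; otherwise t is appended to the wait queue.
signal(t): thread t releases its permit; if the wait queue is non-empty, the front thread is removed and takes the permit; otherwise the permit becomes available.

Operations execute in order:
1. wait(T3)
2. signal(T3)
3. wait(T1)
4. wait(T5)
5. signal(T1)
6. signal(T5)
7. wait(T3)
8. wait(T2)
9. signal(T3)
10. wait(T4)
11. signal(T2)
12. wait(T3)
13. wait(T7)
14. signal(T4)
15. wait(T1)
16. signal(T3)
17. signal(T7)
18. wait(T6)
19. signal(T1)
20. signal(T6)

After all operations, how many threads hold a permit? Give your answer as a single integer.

Step 1: wait(T3) -> count=0 queue=[] holders={T3}
Step 2: signal(T3) -> count=1 queue=[] holders={none}
Step 3: wait(T1) -> count=0 queue=[] holders={T1}
Step 4: wait(T5) -> count=0 queue=[T5] holders={T1}
Step 5: signal(T1) -> count=0 queue=[] holders={T5}
Step 6: signal(T5) -> count=1 queue=[] holders={none}
Step 7: wait(T3) -> count=0 queue=[] holders={T3}
Step 8: wait(T2) -> count=0 queue=[T2] holders={T3}
Step 9: signal(T3) -> count=0 queue=[] holders={T2}
Step 10: wait(T4) -> count=0 queue=[T4] holders={T2}
Step 11: signal(T2) -> count=0 queue=[] holders={T4}
Step 12: wait(T3) -> count=0 queue=[T3] holders={T4}
Step 13: wait(T7) -> count=0 queue=[T3,T7] holders={T4}
Step 14: signal(T4) -> count=0 queue=[T7] holders={T3}
Step 15: wait(T1) -> count=0 queue=[T7,T1] holders={T3}
Step 16: signal(T3) -> count=0 queue=[T1] holders={T7}
Step 17: signal(T7) -> count=0 queue=[] holders={T1}
Step 18: wait(T6) -> count=0 queue=[T6] holders={T1}
Step 19: signal(T1) -> count=0 queue=[] holders={T6}
Step 20: signal(T6) -> count=1 queue=[] holders={none}
Final holders: {none} -> 0 thread(s)

Answer: 0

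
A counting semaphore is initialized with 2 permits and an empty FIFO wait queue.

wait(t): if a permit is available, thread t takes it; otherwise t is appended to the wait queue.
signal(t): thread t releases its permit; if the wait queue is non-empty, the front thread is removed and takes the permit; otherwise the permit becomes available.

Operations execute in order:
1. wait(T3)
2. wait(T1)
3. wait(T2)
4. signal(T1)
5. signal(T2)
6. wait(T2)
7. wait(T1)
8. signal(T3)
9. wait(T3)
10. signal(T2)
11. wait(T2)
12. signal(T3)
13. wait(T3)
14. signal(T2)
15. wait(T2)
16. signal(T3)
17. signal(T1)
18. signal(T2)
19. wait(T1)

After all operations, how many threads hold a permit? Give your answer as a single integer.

Step 1: wait(T3) -> count=1 queue=[] holders={T3}
Step 2: wait(T1) -> count=0 queue=[] holders={T1,T3}
Step 3: wait(T2) -> count=0 queue=[T2] holders={T1,T3}
Step 4: signal(T1) -> count=0 queue=[] holders={T2,T3}
Step 5: signal(T2) -> count=1 queue=[] holders={T3}
Step 6: wait(T2) -> count=0 queue=[] holders={T2,T3}
Step 7: wait(T1) -> count=0 queue=[T1] holders={T2,T3}
Step 8: signal(T3) -> count=0 queue=[] holders={T1,T2}
Step 9: wait(T3) -> count=0 queue=[T3] holders={T1,T2}
Step 10: signal(T2) -> count=0 queue=[] holders={T1,T3}
Step 11: wait(T2) -> count=0 queue=[T2] holders={T1,T3}
Step 12: signal(T3) -> count=0 queue=[] holders={T1,T2}
Step 13: wait(T3) -> count=0 queue=[T3] holders={T1,T2}
Step 14: signal(T2) -> count=0 queue=[] holders={T1,T3}
Step 15: wait(T2) -> count=0 queue=[T2] holders={T1,T3}
Step 16: signal(T3) -> count=0 queue=[] holders={T1,T2}
Step 17: signal(T1) -> count=1 queue=[] holders={T2}
Step 18: signal(T2) -> count=2 queue=[] holders={none}
Step 19: wait(T1) -> count=1 queue=[] holders={T1}
Final holders: {T1} -> 1 thread(s)

Answer: 1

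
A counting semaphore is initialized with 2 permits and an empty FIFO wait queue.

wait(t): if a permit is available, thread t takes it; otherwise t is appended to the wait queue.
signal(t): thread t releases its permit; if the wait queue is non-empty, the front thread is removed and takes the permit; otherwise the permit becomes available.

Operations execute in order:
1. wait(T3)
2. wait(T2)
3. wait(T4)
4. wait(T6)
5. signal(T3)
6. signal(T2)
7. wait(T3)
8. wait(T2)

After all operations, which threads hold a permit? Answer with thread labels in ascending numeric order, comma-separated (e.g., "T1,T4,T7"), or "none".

Step 1: wait(T3) -> count=1 queue=[] holders={T3}
Step 2: wait(T2) -> count=0 queue=[] holders={T2,T3}
Step 3: wait(T4) -> count=0 queue=[T4] holders={T2,T3}
Step 4: wait(T6) -> count=0 queue=[T4,T6] holders={T2,T3}
Step 5: signal(T3) -> count=0 queue=[T6] holders={T2,T4}
Step 6: signal(T2) -> count=0 queue=[] holders={T4,T6}
Step 7: wait(T3) -> count=0 queue=[T3] holders={T4,T6}
Step 8: wait(T2) -> count=0 queue=[T3,T2] holders={T4,T6}
Final holders: T4,T6

Answer: T4,T6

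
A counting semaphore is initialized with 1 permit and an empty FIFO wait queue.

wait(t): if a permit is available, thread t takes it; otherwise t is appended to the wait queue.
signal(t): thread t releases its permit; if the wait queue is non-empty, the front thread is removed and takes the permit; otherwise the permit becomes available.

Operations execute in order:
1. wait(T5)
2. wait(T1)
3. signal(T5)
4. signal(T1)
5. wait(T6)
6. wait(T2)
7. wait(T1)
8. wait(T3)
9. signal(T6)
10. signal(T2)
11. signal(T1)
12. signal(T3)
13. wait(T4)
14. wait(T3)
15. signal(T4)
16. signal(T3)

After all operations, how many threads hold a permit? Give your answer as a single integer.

Answer: 0

Derivation:
Step 1: wait(T5) -> count=0 queue=[] holders={T5}
Step 2: wait(T1) -> count=0 queue=[T1] holders={T5}
Step 3: signal(T5) -> count=0 queue=[] holders={T1}
Step 4: signal(T1) -> count=1 queue=[] holders={none}
Step 5: wait(T6) -> count=0 queue=[] holders={T6}
Step 6: wait(T2) -> count=0 queue=[T2] holders={T6}
Step 7: wait(T1) -> count=0 queue=[T2,T1] holders={T6}
Step 8: wait(T3) -> count=0 queue=[T2,T1,T3] holders={T6}
Step 9: signal(T6) -> count=0 queue=[T1,T3] holders={T2}
Step 10: signal(T2) -> count=0 queue=[T3] holders={T1}
Step 11: signal(T1) -> count=0 queue=[] holders={T3}
Step 12: signal(T3) -> count=1 queue=[] holders={none}
Step 13: wait(T4) -> count=0 queue=[] holders={T4}
Step 14: wait(T3) -> count=0 queue=[T3] holders={T4}
Step 15: signal(T4) -> count=0 queue=[] holders={T3}
Step 16: signal(T3) -> count=1 queue=[] holders={none}
Final holders: {none} -> 0 thread(s)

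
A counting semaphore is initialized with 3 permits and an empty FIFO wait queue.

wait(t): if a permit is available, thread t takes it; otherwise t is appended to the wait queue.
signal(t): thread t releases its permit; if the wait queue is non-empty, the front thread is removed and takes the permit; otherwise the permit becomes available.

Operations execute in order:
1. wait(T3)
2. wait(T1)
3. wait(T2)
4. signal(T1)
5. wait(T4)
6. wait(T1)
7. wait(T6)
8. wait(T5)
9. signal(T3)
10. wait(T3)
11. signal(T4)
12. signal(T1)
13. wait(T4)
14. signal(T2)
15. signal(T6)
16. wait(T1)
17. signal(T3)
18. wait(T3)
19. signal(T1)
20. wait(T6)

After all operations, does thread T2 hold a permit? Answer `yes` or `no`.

Answer: no

Derivation:
Step 1: wait(T3) -> count=2 queue=[] holders={T3}
Step 2: wait(T1) -> count=1 queue=[] holders={T1,T3}
Step 3: wait(T2) -> count=0 queue=[] holders={T1,T2,T3}
Step 4: signal(T1) -> count=1 queue=[] holders={T2,T3}
Step 5: wait(T4) -> count=0 queue=[] holders={T2,T3,T4}
Step 6: wait(T1) -> count=0 queue=[T1] holders={T2,T3,T4}
Step 7: wait(T6) -> count=0 queue=[T1,T6] holders={T2,T3,T4}
Step 8: wait(T5) -> count=0 queue=[T1,T6,T5] holders={T2,T3,T4}
Step 9: signal(T3) -> count=0 queue=[T6,T5] holders={T1,T2,T4}
Step 10: wait(T3) -> count=0 queue=[T6,T5,T3] holders={T1,T2,T4}
Step 11: signal(T4) -> count=0 queue=[T5,T3] holders={T1,T2,T6}
Step 12: signal(T1) -> count=0 queue=[T3] holders={T2,T5,T6}
Step 13: wait(T4) -> count=0 queue=[T3,T4] holders={T2,T5,T6}
Step 14: signal(T2) -> count=0 queue=[T4] holders={T3,T5,T6}
Step 15: signal(T6) -> count=0 queue=[] holders={T3,T4,T5}
Step 16: wait(T1) -> count=0 queue=[T1] holders={T3,T4,T5}
Step 17: signal(T3) -> count=0 queue=[] holders={T1,T4,T5}
Step 18: wait(T3) -> count=0 queue=[T3] holders={T1,T4,T5}
Step 19: signal(T1) -> count=0 queue=[] holders={T3,T4,T5}
Step 20: wait(T6) -> count=0 queue=[T6] holders={T3,T4,T5}
Final holders: {T3,T4,T5} -> T2 not in holders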